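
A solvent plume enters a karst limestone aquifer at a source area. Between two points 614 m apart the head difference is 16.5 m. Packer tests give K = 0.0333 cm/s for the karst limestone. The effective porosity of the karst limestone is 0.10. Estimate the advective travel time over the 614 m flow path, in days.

Convert K: 0.0333 cm/s × 864 = 28.77 m/day.
Hydraulic gradient i = Δh / L = 16.5 / 614 = 0.02687.
Darcy flux q = K · i = 28.77 × 0.02687 = 0.7732 m/day.
Seepage velocity v = q / n_e = 0.7732 / 0.10 = 7.732 m/day.
Travel time t = L / v = 614 / 7.732 = 79.41 days.

79.4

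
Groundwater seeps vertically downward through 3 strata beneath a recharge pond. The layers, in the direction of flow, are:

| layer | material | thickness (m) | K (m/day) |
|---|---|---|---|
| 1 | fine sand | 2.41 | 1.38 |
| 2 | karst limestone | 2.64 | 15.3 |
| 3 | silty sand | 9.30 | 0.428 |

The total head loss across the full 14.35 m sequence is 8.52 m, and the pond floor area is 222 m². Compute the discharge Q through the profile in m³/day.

Flow is perpendicular to layering, so the layers act in series and the equivalent K is the thickness-weighted harmonic mean.
Total thickness L = 2.41 + 2.64 + 9.30 = 14.35 m.
Σ(b_i/K_i) = 2.41/1.38 + 2.64/15.3 + 9.30/0.428 = 23.65 d.
K_eq = L / Σ(b_i/K_i) = 14.35 / 23.65 = 0.6068 m/day.
Q = K_eq · A · (Δh/L) = 0.6068 × 222 × (8.52/14.35) = 79.98 m³/day.

80.0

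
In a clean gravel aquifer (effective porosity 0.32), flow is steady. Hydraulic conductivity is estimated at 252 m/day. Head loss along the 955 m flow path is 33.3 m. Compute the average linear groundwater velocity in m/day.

Hydraulic gradient i = Δh / L = 33.3 / 955 = 0.03487.
Darcy flux q = K · i = 252.0 × 0.03487 = 8.787 m/day.
Seepage velocity v = q / n_e = 8.787 / 0.32 = 27.46 m/day.

27.5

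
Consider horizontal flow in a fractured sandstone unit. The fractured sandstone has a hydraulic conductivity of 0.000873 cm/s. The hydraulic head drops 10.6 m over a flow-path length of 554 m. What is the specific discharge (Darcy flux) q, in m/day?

Convert K: 0.000873 cm/s × 864 = 0.7543 m/day.
Hydraulic gradient i = Δh / L = 10.6 / 554 = 0.01913.
Specific discharge q = K · i = 0.7543 × 0.01913 = 0.01443 m/day.

0.0144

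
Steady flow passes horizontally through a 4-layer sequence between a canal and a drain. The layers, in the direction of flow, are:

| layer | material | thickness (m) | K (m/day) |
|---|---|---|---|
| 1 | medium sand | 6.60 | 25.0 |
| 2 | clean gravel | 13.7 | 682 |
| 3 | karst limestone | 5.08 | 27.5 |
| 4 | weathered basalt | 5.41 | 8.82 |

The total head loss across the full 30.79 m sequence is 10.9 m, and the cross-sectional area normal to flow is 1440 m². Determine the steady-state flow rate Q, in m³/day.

Flow is perpendicular to layering, so the layers act in series and the equivalent K is the thickness-weighted harmonic mean.
Total thickness L = 6.60 + 13.7 + 5.08 + 5.41 = 30.79 m.
Σ(b_i/K_i) = 6.60/25.0 + 13.7/682 + 5.08/27.5 + 5.41/8.82 = 1.082 d.
K_eq = L / Σ(b_i/K_i) = 30.79 / 1.082 = 28.45 m/day.
Q = K_eq · A · (Δh/L) = 28.45 × 1440 × (10.9/30.79) = 14504 m³/day.

14500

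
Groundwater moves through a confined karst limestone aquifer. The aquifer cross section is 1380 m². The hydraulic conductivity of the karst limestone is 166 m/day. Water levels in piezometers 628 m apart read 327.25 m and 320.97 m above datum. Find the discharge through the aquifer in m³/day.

2290

Hydraulic gradient i = (327.25 − 320.97) / 628 = 6.28 / 628 = 0.01000.
Darcy's law: Q = K · A · i = 166.0 × 1380 × 0.01000 = 2291 m³/day.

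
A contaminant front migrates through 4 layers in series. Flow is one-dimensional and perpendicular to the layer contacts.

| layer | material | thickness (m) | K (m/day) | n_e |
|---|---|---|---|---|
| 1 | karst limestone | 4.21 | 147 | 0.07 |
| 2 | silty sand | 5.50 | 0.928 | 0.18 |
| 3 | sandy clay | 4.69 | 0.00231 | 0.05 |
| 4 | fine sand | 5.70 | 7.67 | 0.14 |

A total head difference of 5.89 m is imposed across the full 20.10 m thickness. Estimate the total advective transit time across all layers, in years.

2.19

With flow normal to the layers, continuity requires the same specific discharge q through every layer.
Σ(b_i/K_i) = 4.21/147 + 5.50/0.928 + 4.69/0.00231 + 5.70/7.67 = 2037 d.
q = Δh / Σ(b_i/K_i) = 5.89 / 2037 = 0.002892 m/day.
In each layer the seepage velocity is v_i = q/n_i, so the layer transit time is t_i = b_i·n_i / q:
  layer 1 (karst limestone): t_1 = 4.21 × 0.07 / 0.002892 = 101.9 d
  layer 2 (silty sand): t_2 = 5.50 × 0.18 / 0.002892 = 342.4 d
  layer 3 (sandy clay): t_3 = 4.69 × 0.05 / 0.002892 = 81.10 d
  layer 4 (fine sand): t_4 = 5.70 × 0.14 / 0.002892 = 276.0 d
Total t = Σ t_i = 801.4 days = 2.194 years.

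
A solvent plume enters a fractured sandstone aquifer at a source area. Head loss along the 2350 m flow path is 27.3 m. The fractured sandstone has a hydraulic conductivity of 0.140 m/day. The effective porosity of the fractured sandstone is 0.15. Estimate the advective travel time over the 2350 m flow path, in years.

593

Hydraulic gradient i = Δh / L = 27.3 / 2350 = 0.01162.
Darcy flux q = K · i = 0.1400 × 0.01162 = 0.001626 m/day.
Seepage velocity v = q / n_e = 0.001626 / 0.15 = 0.01084 m/day.
Travel time t = L / v = 2350 / 0.01084 = 2.167e+05 days = 593.4 years.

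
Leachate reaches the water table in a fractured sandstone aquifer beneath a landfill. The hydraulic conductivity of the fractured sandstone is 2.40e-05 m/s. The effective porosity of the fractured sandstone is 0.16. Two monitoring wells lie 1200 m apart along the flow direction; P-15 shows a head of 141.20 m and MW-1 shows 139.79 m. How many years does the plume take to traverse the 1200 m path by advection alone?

Convert K: 2.40e-05 m/s × 86400 = 2.074 m/day.
Hydraulic gradient i = (141.20 − 139.79) / 1200 = 1.41 / 1200 = 0.001175.
Darcy flux q = K · i = 2.074 × 0.001175 = 0.002436 m/day.
Seepage velocity v = q / n_e = 0.002436 / 0.16 = 0.01523 m/day.
Travel time t = L / v = 1200 / 0.01523 = 78802 days = 215.7 years.

216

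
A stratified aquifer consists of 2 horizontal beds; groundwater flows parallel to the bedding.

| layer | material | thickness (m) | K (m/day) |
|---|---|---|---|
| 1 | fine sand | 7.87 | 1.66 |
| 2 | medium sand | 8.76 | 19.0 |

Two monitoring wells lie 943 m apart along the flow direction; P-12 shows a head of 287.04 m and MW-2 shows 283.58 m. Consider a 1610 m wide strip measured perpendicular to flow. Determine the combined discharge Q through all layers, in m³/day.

1060

Flow is parallel to layering, so each bed carries its own Darcy discharge and the transmissivities add.
Σ(K_i·b_i) = 1.66×7.87 + 19.0×8.76 = 179.5 m²/day.
Hydraulic gradient i = (287.04 − 283.58) / 943 = 3.46 / 943 = 0.003669.
Q = Σ(K_i·b_i) · W · i = 179.5 × 1610 × 0.003669 = 1060 m³/day.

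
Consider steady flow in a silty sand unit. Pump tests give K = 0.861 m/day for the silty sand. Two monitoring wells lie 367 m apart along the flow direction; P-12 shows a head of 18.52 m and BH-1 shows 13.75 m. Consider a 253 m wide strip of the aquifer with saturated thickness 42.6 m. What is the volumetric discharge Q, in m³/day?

121

Cross-sectional area A = 253 × 42.6 = 10778 m².
Hydraulic gradient i = (18.52 − 13.75) / 367 = 4.77 / 367 = 0.01300.
Darcy's law: Q = K · A · i = 0.8610 × 10778 × 0.01300 = 120.6 m³/day.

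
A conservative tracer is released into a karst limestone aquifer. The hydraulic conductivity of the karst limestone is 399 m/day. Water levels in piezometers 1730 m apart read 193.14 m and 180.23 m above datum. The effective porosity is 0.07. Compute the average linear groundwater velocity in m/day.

42.5

Hydraulic gradient i = (193.14 − 180.23) / 1730 = 12.91 / 1730 = 0.007462.
Darcy flux q = K · i = 399.0 × 0.007462 = 2.978 m/day.
Seepage velocity v = q / n_e = 2.978 / 0.07 = 42.54 m/day.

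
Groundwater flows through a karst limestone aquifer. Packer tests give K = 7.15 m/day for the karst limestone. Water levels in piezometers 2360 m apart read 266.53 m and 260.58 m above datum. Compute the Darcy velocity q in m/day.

Hydraulic gradient i = (266.53 − 260.58) / 2360 = 5.95 / 2360 = 0.002521.
Specific discharge q = K · i = 7.150 × 0.002521 = 0.01803 m/day.

0.0180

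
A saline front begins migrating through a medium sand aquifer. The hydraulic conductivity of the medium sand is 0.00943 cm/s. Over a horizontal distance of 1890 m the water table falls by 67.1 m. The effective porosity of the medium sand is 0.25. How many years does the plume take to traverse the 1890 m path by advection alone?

4.47

Convert K: 0.00943 cm/s × 864 = 8.148 m/day.
Hydraulic gradient i = Δh / L = 67.1 / 1890 = 0.03550.
Darcy flux q = K · i = 8.148 × 0.03550 = 0.2893 m/day.
Seepage velocity v = q / n_e = 0.2893 / 0.25 = 1.157 m/day.
Travel time t = L / v = 1890 / 1.157 = 1633 days = 4.472 years.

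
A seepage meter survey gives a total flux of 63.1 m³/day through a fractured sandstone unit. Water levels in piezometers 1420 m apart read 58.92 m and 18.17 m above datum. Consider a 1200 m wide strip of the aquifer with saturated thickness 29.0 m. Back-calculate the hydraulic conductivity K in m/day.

Cross-sectional area A = 1200 × 29.0 = 34800 m².
Hydraulic gradient i = (58.92 − 18.17) / 1420 = 40.75 / 1420 = 0.02870.
From Q = K·A·i, K = Q / (A·i) = 63.1 / (34800 × 0.02870) = 0.06318 m/day.

0.0632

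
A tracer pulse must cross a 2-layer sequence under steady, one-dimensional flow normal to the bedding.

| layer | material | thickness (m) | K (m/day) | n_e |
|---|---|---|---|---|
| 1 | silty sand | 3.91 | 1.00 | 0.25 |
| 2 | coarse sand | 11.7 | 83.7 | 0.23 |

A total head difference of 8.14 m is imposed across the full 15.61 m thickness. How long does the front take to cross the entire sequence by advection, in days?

With flow normal to the layers, continuity requires the same specific discharge q through every layer.
Σ(b_i/K_i) = 3.91/1.00 + 11.7/83.7 = 4.050 d.
q = Δh / Σ(b_i/K_i) = 8.14 / 4.050 = 2.010 m/day.
In each layer the seepage velocity is v_i = q/n_i, so the layer transit time is t_i = b_i·n_i / q:
  layer 1 (silty sand): t_1 = 3.91 × 0.25 / 2.010 = 0.4863 d
  layer 2 (coarse sand): t_2 = 11.7 × 0.23 / 2.010 = 1.339 d
Total t = Σ t_i = 1.825 days.

1.83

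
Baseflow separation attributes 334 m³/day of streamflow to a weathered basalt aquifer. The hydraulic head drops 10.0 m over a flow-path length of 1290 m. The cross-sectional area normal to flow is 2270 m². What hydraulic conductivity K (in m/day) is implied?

19.0

Hydraulic gradient i = Δh / L = 10.0 / 1290 = 0.007752.
From Q = K·A·i, K = Q / (A·i) = 334 / (2270 × 0.007752) = 18.98 m/day.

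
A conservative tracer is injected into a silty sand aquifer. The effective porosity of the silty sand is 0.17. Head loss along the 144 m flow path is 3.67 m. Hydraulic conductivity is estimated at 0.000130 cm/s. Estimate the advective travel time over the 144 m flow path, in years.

Convert K: 0.000130 cm/s × 864 = 0.1123 m/day.
Hydraulic gradient i = Δh / L = 3.67 / 144 = 0.02549.
Darcy flux q = K · i = 0.1123 × 0.02549 = 0.002863 m/day.
Seepage velocity v = q / n_e = 0.002863 / 0.17 = 0.01684 m/day.
Travel time t = L / v = 144 / 0.01684 = 8552 days = 23.41 years.

23.4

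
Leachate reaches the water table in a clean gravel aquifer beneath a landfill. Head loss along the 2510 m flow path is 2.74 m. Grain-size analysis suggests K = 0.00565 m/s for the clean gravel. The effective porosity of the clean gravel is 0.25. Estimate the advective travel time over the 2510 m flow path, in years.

3.22

Convert K: 0.00565 m/s × 86400 = 488.2 m/day.
Hydraulic gradient i = Δh / L = 2.74 / 2510 = 0.001092.
Darcy flux q = K · i = 488.2 × 0.001092 = 0.5329 m/day.
Seepage velocity v = q / n_e = 0.5329 / 0.25 = 2.132 m/day.
Travel time t = L / v = 2510 / 2.132 = 1178 days = 3.224 years.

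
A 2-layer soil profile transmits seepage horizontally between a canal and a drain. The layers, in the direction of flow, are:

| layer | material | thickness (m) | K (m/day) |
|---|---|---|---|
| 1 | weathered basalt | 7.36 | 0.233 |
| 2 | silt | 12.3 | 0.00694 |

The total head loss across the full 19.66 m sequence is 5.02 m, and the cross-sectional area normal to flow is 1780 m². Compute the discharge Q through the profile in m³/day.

Flow is perpendicular to layering, so the layers act in series and the equivalent K is the thickness-weighted harmonic mean.
Total thickness L = 7.36 + 12.3 = 19.66 m.
Σ(b_i/K_i) = 7.36/0.233 + 12.3/0.00694 = 1804 d.
K_eq = L / Σ(b_i/K_i) = 19.66 / 1804 = 0.01090 m/day.
Q = K_eq · A · (Δh/L) = 0.01090 × 1780 × (5.02/19.66) = 4.953 m³/day.

4.95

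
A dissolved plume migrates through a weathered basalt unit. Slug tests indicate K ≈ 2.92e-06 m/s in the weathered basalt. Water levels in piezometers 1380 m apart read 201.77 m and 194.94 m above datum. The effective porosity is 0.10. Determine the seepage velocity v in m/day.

0.0125

Convert K: 2.92e-06 m/s × 86400 = 0.2523 m/day.
Hydraulic gradient i = (201.77 − 194.94) / 1380 = 6.83 / 1380 = 0.004949.
Darcy flux q = K · i = 0.2523 × 0.004949 = 0.001249 m/day.
Seepage velocity v = q / n_e = 0.001249 / 0.10 = 0.01249 m/day.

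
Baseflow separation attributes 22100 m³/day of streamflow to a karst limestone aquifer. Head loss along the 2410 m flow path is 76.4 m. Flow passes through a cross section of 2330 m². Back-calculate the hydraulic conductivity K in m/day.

Hydraulic gradient i = Δh / L = 76.4 / 2410 = 0.03170.
From Q = K·A·i, K = Q / (A·i) = 22100 / (2330 × 0.03170) = 299.2 m/day.

299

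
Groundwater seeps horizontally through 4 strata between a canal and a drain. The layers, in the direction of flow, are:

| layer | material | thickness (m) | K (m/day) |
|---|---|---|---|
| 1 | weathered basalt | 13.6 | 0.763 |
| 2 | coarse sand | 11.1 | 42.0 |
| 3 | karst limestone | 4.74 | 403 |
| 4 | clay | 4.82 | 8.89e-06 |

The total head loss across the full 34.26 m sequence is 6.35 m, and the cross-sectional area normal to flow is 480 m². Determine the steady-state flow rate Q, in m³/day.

Flow is perpendicular to layering, so the layers act in series and the equivalent K is the thickness-weighted harmonic mean.
Total thickness L = 13.6 + 11.1 + 4.74 + 4.82 = 34.26 m.
Σ(b_i/K_i) = 13.6/0.763 + 11.1/42.0 + 4.74/403 + 4.82/8.89e-06 = 5.422e+05 d.
K_eq = L / Σ(b_i/K_i) = 34.26 / 5.422e+05 = 6.319e-05 m/day.
Q = K_eq · A · (Δh/L) = 6.319e-05 × 480 × (6.35/34.26) = 0.005622 m³/day.

0.00562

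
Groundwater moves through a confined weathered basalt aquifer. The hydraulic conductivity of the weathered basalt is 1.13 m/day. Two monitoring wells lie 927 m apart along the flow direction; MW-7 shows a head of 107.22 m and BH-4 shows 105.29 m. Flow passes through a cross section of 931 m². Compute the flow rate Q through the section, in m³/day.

2.19

Hydraulic gradient i = (107.22 − 105.29) / 927 = 1.93 / 927 = 0.002082.
Darcy's law: Q = K · A · i = 1.130 × 931.0 × 0.002082 = 2.190 m³/day.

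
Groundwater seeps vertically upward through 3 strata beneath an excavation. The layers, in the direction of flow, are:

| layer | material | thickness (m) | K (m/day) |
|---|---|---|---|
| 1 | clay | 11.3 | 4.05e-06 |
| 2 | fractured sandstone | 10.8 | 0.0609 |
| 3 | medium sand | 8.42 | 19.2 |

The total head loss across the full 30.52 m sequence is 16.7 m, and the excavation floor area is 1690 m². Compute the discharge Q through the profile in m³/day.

0.0101

Flow is perpendicular to layering, so the layers act in series and the equivalent K is the thickness-weighted harmonic mean.
Total thickness L = 11.3 + 10.8 + 8.42 = 30.52 m.
Σ(b_i/K_i) = 11.3/4.05e-06 + 10.8/0.0609 + 8.42/19.2 = 2.790e+06 d.
K_eq = L / Σ(b_i/K_i) = 30.52 / 2.790e+06 = 1.094e-05 m/day.
Q = K_eq · A · (Δh/L) = 1.094e-05 × 1690 × (16.7/30.52) = 0.01011 m³/day.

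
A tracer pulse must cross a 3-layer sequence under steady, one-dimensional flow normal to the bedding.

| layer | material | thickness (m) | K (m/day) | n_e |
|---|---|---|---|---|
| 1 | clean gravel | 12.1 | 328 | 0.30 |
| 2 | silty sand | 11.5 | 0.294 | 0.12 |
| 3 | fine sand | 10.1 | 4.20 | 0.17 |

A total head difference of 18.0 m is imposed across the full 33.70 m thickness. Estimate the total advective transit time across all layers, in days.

15.5

With flow normal to the layers, continuity requires the same specific discharge q through every layer.
Σ(b_i/K_i) = 12.1/328 + 11.5/0.294 + 10.1/4.20 = 41.56 d.
q = Δh / Σ(b_i/K_i) = 18.0 / 41.56 = 0.4331 m/day.
In each layer the seepage velocity is v_i = q/n_i, so the layer transit time is t_i = b_i·n_i / q:
  layer 1 (clean gravel): t_1 = 12.1 × 0.30 / 0.4331 = 8.381 d
  layer 2 (silty sand): t_2 = 11.5 × 0.12 / 0.4331 = 3.186 d
  layer 3 (fine sand): t_3 = 10.1 × 0.17 / 0.4331 = 3.964 d
Total t = Σ t_i = 15.53 days.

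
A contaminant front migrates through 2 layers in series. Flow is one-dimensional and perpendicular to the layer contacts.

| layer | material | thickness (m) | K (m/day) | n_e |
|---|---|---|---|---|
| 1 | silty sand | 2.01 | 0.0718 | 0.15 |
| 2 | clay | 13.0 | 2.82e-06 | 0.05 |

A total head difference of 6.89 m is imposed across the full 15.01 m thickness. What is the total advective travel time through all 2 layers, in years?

With flow normal to the layers, continuity requires the same specific discharge q through every layer.
Σ(b_i/K_i) = 2.01/0.0718 + 13.0/2.82e-06 = 4.610e+06 d.
q = Δh / Σ(b_i/K_i) = 6.89 / 4.610e+06 = 1.495e-06 m/day.
In each layer the seepage velocity is v_i = q/n_i, so the layer transit time is t_i = b_i·n_i / q:
  layer 1 (silty sand): t_1 = 2.01 × 0.15 / 1.495e-06 = 2.017e+05 d
  layer 2 (clay): t_2 = 13.0 × 0.05 / 1.495e-06 = 4.349e+05 d
Total t = Σ t_i = 6.366e+05 days = 1743 years.

1740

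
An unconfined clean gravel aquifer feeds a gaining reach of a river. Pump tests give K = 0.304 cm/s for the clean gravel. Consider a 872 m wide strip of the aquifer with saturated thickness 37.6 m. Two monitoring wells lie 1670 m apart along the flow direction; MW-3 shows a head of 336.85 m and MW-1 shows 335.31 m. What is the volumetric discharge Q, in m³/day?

7940

Convert K: 0.304 cm/s × 864 = 262.7 m/day.
Cross-sectional area A = 872 × 37.6 = 32787 m².
Hydraulic gradient i = (336.85 − 335.31) / 1670 = 1.54 / 1670 = 0.0009222.
Darcy's law: Q = K · A · i = 262.7 × 32787 × 0.0009222 = 7941 m³/day.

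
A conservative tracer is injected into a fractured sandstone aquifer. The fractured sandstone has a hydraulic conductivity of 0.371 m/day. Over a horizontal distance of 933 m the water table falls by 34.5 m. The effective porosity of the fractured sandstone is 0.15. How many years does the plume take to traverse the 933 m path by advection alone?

Hydraulic gradient i = Δh / L = 34.5 / 933 = 0.03698.
Darcy flux q = K · i = 0.3710 × 0.03698 = 0.01372 m/day.
Seepage velocity v = q / n_e = 0.01372 / 0.15 = 0.09146 m/day.
Travel time t = L / v = 933 / 0.09146 = 10201 days = 27.93 years.

27.9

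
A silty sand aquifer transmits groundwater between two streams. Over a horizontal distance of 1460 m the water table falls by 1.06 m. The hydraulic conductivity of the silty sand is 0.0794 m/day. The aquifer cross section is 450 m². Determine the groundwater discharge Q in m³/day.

0.0259

Hydraulic gradient i = Δh / L = 1.06 / 1460 = 0.0007260.
Darcy's law: Q = K · A · i = 0.07940 × 450.0 × 0.0007260 = 0.02594 m³/day.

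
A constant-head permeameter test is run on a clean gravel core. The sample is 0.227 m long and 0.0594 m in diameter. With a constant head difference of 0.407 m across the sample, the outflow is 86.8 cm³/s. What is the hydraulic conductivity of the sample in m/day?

Cross-sectional area A = π·(d/2)² = π × (0.0594/2)² = 0.002771 m².
Convert discharge: 86.8 cm³/s = 8.680e-05 m³/s.
Darcy's law rearranged: K = Q·L / (A·Δh) = 8.680e-05 × 0.227 / (0.002771 × 0.407) = 0.01747 m/s = 1509 m/day.

1510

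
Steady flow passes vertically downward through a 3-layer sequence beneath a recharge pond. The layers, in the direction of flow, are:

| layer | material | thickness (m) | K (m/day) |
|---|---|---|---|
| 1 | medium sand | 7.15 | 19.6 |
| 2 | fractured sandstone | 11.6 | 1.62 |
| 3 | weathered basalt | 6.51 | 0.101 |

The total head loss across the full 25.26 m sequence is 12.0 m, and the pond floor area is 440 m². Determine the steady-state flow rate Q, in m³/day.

73.4

Flow is perpendicular to layering, so the layers act in series and the equivalent K is the thickness-weighted harmonic mean.
Total thickness L = 7.15 + 11.6 + 6.51 = 25.26 m.
Σ(b_i/K_i) = 7.15/19.6 + 11.6/1.62 + 6.51/0.101 = 71.98 d.
K_eq = L / Σ(b_i/K_i) = 25.26 / 71.98 = 0.3509 m/day.
Q = K_eq · A · (Δh/L) = 0.3509 × 440 × (12.0/25.26) = 73.35 m³/day.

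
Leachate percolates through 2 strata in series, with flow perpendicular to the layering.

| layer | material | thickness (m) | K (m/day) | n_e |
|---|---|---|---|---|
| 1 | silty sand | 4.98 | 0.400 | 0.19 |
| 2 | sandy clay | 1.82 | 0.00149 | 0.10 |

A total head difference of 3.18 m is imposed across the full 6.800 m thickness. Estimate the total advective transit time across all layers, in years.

1.20

With flow normal to the layers, continuity requires the same specific discharge q through every layer.
Σ(b_i/K_i) = 4.98/0.400 + 1.82/0.00149 = 1234 d.
q = Δh / Σ(b_i/K_i) = 3.18 / 1234 = 0.002577 m/day.
In each layer the seepage velocity is v_i = q/n_i, so the layer transit time is t_i = b_i·n_i / q:
  layer 1 (silty sand): t_1 = 4.98 × 0.19 / 0.002577 = 367.2 d
  layer 2 (sandy clay): t_2 = 1.82 × 0.10 / 0.002577 = 70.62 d
Total t = Σ t_i = 437.8 days = 1.199 years.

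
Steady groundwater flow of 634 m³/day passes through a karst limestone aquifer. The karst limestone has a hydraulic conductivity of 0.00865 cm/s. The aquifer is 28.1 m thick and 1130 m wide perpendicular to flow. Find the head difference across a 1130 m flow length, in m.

Convert K: 0.00865 cm/s × 864 = 7.474 m/day.
Cross-sectional area A = 1130 × 28.1 = 31753 m².
From Q = K·A·i, i = Q / (K·A) = 634 / (7.474 × 31753) = 0.002672.
Head loss Δh = i · L = 0.002672 × 1130 = 3.019 m.

3.02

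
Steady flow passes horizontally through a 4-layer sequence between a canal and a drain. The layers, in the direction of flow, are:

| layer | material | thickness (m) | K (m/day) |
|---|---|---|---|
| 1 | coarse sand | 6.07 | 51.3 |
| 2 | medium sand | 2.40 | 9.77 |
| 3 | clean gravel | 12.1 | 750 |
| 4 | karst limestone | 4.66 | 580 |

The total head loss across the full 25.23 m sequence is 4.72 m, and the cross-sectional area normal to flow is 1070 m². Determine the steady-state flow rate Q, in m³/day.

13000

Flow is perpendicular to layering, so the layers act in series and the equivalent K is the thickness-weighted harmonic mean.
Total thickness L = 6.07 + 2.40 + 12.1 + 4.66 = 25.23 m.
Σ(b_i/K_i) = 6.07/51.3 + 2.40/9.77 + 12.1/750 + 4.66/580 = 0.3881 d.
K_eq = L / Σ(b_i/K_i) = 25.23 / 0.3881 = 65.00 m/day.
Q = K_eq · A · (Δh/L) = 65.00 × 1070 × (4.72/25.23) = 13012 m³/day.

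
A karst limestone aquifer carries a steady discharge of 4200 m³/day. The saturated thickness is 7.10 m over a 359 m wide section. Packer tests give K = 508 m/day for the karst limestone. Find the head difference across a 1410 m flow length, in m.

4.57

Cross-sectional area A = 359 × 7.10 = 2549 m².
From Q = K·A·i, i = Q / (K·A) = 4200 / (508.0 × 2549) = 0.003244.
Head loss Δh = i · L = 0.003244 × 1410 = 4.574 m.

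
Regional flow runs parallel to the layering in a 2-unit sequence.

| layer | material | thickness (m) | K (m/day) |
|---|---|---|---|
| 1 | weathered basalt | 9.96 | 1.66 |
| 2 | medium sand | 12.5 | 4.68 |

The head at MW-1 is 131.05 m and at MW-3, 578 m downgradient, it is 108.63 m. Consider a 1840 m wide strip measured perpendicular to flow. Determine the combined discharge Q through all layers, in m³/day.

Flow is parallel to layering, so each bed carries its own Darcy discharge and the transmissivities add.
Σ(K_i·b_i) = 1.66×9.96 + 4.68×12.5 = 75.03 m²/day.
Hydraulic gradient i = (131.05 − 108.63) / 578 = 22.42 / 578 = 0.03879.
Q = Σ(K_i·b_i) · W · i = 75.03 × 1840 × 0.03879 = 5355 m³/day.

5360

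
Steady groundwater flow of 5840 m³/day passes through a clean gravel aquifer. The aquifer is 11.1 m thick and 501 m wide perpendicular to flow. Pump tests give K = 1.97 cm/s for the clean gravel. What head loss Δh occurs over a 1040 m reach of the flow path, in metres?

Convert K: 1.97 cm/s × 864 = 1702 m/day.
Cross-sectional area A = 501 × 11.1 = 5561 m².
From Q = K·A·i, i = Q / (K·A) = 5840 / (1702 × 5561) = 0.0006170.
Head loss Δh = i · L = 0.0006170 × 1040 = 0.6417 m.

0.642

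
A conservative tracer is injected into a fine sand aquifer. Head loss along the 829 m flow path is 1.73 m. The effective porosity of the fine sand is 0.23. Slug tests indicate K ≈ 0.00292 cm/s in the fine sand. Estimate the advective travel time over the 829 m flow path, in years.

99.2

Convert K: 0.00292 cm/s × 864 = 2.523 m/day.
Hydraulic gradient i = Δh / L = 1.73 / 829 = 0.002087.
Darcy flux q = K · i = 2.523 × 0.002087 = 0.005265 m/day.
Seepage velocity v = q / n_e = 0.005265 / 0.23 = 0.02289 m/day.
Travel time t = L / v = 829 / 0.02289 = 36215 days = 99.15 years.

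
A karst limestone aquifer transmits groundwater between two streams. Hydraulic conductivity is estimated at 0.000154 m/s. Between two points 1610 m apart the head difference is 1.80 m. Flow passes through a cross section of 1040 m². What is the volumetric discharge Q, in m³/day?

15.5

Convert K: 0.000154 m/s × 86400 = 13.31 m/day.
Hydraulic gradient i = Δh / L = 1.80 / 1610 = 0.001118.
Darcy's law: Q = K · A · i = 13.31 × 1040 × 0.001118 = 15.47 m³/day.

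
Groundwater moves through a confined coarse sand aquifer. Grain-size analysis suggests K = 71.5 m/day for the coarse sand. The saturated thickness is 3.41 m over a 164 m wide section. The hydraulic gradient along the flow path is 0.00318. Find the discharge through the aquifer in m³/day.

Cross-sectional area A = 164 × 3.41 = 559.2 m².
Hydraulic gradient i = 0.00318.
Darcy's law: Q = K · A · i = 71.50 × 559.2 × 0.003180 = 127.2 m³/day.

127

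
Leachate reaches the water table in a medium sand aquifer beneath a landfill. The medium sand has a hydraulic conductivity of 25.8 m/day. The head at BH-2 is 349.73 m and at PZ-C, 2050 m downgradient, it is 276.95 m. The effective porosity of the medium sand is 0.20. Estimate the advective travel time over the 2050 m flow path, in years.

1.23

Hydraulic gradient i = (349.73 − 276.95) / 2050 = 72.78 / 2050 = 0.03550.
Darcy flux q = K · i = 25.80 × 0.03550 = 0.9160 m/day.
Seepage velocity v = q / n_e = 0.9160 / 0.20 = 4.580 m/day.
Travel time t = L / v = 2050 / 4.580 = 447.6 days = 1.226 years.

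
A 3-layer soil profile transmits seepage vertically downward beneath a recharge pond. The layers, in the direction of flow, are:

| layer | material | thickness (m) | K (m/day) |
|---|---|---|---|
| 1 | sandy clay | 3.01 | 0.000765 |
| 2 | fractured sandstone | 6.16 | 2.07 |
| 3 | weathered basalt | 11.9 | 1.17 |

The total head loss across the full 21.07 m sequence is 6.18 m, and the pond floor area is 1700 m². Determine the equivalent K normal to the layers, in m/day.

Flow is perpendicular to layering, so the layers act in series and the equivalent K is the thickness-weighted harmonic mean.
Total thickness L = 3.01 + 6.16 + 11.9 = 21.07 m.
Σ(b_i/K_i) = 3.01/0.000765 + 6.16/2.07 + 11.9/1.17 = 3948 d.
K_eq = L / Σ(b_i/K_i) = 21.07 / 3948 = 0.005337 m/day.

0.00534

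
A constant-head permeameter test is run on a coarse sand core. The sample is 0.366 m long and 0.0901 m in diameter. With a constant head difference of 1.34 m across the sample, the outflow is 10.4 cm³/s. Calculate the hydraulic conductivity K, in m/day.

Cross-sectional area A = π·(d/2)² = π × (0.0901/2)² = 0.006376 m².
Convert discharge: 10.4 cm³/s = 1.040e-05 m³/s.
Darcy's law rearranged: K = Q·L / (A·Δh) = 1.040e-05 × 0.366 / (0.006376 × 1.34) = 0.0004455 m/s = 38.49 m/day.

38.5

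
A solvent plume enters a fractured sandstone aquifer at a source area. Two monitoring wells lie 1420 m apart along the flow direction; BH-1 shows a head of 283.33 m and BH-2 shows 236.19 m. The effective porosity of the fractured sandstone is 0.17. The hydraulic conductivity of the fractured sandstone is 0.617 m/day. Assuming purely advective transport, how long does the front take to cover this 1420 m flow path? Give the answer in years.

Hydraulic gradient i = (283.33 − 236.19) / 1420 = 47.14 / 1420 = 0.03320.
Darcy flux q = K · i = 0.6170 × 0.03320 = 0.02048 m/day.
Seepage velocity v = q / n_e = 0.02048 / 0.17 = 0.1205 m/day.
Travel time t = L / v = 1420 / 0.1205 = 11786 days = 32.27 years.

32.3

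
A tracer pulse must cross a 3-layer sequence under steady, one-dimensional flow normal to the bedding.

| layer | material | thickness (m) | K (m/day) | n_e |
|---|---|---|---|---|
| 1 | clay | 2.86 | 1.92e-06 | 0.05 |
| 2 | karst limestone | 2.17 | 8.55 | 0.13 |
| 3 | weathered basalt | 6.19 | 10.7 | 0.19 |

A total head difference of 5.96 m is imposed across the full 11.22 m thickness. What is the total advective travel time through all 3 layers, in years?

1100

With flow normal to the layers, continuity requires the same specific discharge q through every layer.
Σ(b_i/K_i) = 2.86/1.92e-06 + 2.17/8.55 + 6.19/10.7 = 1.490e+06 d.
q = Δh / Σ(b_i/K_i) = 5.96 / 1.490e+06 = 4.001e-06 m/day.
In each layer the seepage velocity is v_i = q/n_i, so the layer transit time is t_i = b_i·n_i / q:
  layer 1 (clay): t_1 = 2.86 × 0.05 / 4.001e-06 = 35740 d
  layer 2 (karst limestone): t_2 = 2.17 × 0.13 / 4.001e-06 = 70505 d
  layer 3 (weathered basalt): t_3 = 6.19 × 0.19 / 4.001e-06 = 2.939e+05 d
Total t = Σ t_i = 4.002e+05 days = 1096 years.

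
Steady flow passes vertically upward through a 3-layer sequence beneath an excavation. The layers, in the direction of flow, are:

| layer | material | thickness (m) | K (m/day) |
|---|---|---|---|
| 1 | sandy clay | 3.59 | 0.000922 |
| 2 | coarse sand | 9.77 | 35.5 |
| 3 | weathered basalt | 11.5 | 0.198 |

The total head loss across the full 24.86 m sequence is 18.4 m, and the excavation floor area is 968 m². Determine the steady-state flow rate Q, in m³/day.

4.51

Flow is perpendicular to layering, so the layers act in series and the equivalent K is the thickness-weighted harmonic mean.
Total thickness L = 3.59 + 9.77 + 11.5 = 24.86 m.
Σ(b_i/K_i) = 3.59/0.000922 + 9.77/35.5 + 11.5/0.198 = 3952 d.
K_eq = L / Σ(b_i/K_i) = 24.86 / 3952 = 0.006290 m/day.
Q = K_eq · A · (Δh/L) = 0.006290 × 968 × (18.4/24.86) = 4.507 m³/day.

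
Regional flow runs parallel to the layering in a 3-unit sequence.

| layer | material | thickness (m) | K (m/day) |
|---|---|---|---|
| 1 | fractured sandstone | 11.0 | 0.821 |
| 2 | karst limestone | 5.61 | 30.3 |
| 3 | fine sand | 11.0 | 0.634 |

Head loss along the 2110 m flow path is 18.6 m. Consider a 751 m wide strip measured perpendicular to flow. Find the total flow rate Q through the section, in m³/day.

Flow is parallel to layering, so each bed carries its own Darcy discharge and the transmissivities add.
Σ(K_i·b_i) = 0.821×11.0 + 30.3×5.61 + 0.634×11.0 = 186.0 m²/day.
Hydraulic gradient i = Δh / L = 18.6 / 2110 = 0.008815.
Q = Σ(K_i·b_i) · W · i = 186.0 × 751 × 0.008815 = 1231 m³/day.

1230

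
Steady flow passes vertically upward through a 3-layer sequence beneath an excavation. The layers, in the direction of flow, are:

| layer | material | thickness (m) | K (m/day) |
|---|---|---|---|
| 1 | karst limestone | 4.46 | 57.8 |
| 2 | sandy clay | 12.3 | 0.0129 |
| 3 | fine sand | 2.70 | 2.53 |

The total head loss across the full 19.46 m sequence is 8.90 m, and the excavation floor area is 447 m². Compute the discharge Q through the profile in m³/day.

4.17

Flow is perpendicular to layering, so the layers act in series and the equivalent K is the thickness-weighted harmonic mean.
Total thickness L = 4.46 + 12.3 + 2.70 = 19.46 m.
Σ(b_i/K_i) = 4.46/57.8 + 12.3/0.0129 + 2.70/2.53 = 954.6 d.
K_eq = L / Σ(b_i/K_i) = 19.46 / 954.6 = 0.02038 m/day.
Q = K_eq · A · (Δh/L) = 0.02038 × 447 × (8.90/19.46) = 4.167 m³/day.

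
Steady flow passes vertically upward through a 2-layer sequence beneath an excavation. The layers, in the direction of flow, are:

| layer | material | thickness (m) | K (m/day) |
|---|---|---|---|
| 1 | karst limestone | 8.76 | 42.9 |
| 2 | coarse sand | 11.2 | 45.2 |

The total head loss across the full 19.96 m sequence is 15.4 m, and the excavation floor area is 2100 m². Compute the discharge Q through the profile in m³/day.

Flow is perpendicular to layering, so the layers act in series and the equivalent K is the thickness-weighted harmonic mean.
Total thickness L = 8.76 + 11.2 = 19.96 m.
Σ(b_i/K_i) = 8.76/42.9 + 11.2/45.2 = 0.4520 d.
K_eq = L / Σ(b_i/K_i) = 19.96 / 0.4520 = 44.16 m/day.
Q = K_eq · A · (Δh/L) = 44.16 × 2100 × (15.4/19.96) = 71551 m³/day.

71600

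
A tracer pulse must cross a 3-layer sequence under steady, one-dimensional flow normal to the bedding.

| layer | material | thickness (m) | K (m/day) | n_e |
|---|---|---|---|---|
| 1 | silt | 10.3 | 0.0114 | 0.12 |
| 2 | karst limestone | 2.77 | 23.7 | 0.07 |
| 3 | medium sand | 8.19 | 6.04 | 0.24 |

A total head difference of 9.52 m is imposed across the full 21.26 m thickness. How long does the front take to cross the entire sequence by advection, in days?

323

With flow normal to the layers, continuity requires the same specific discharge q through every layer.
Σ(b_i/K_i) = 10.3/0.0114 + 2.77/23.7 + 8.19/6.04 = 905.0 d.
q = Δh / Σ(b_i/K_i) = 9.52 / 905.0 = 0.01052 m/day.
In each layer the seepage velocity is v_i = q/n_i, so the layer transit time is t_i = b_i·n_i / q:
  layer 1 (silt): t_1 = 10.3 × 0.12 / 0.01052 = 117.5 d
  layer 2 (karst limestone): t_2 = 2.77 × 0.07 / 0.01052 = 18.43 d
  layer 3 (medium sand): t_3 = 8.19 × 0.24 / 0.01052 = 186.9 d
Total t = Σ t_i = 322.8 days.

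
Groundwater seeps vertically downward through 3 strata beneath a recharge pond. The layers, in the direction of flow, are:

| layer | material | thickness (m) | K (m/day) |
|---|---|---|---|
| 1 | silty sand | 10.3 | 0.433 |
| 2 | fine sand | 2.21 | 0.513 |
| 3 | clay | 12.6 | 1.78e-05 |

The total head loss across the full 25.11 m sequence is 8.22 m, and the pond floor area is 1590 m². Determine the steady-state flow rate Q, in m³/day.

0.0185

Flow is perpendicular to layering, so the layers act in series and the equivalent K is the thickness-weighted harmonic mean.
Total thickness L = 10.3 + 2.21 + 12.6 = 25.11 m.
Σ(b_i/K_i) = 10.3/0.433 + 2.21/0.513 + 12.6/1.78e-05 = 7.079e+05 d.
K_eq = L / Σ(b_i/K_i) = 25.11 / 7.079e+05 = 3.547e-05 m/day.
Q = K_eq · A · (Δh/L) = 3.547e-05 × 1590 × (8.22/25.11) = 0.01846 m³/day.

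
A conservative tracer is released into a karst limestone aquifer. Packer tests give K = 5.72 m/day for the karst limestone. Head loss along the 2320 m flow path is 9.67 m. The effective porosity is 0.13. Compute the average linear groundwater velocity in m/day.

Hydraulic gradient i = Δh / L = 9.67 / 2320 = 0.004168.
Darcy flux q = K · i = 5.720 × 0.004168 = 0.02384 m/day.
Seepage velocity v = q / n_e = 0.02384 / 0.13 = 0.1834 m/day.

0.183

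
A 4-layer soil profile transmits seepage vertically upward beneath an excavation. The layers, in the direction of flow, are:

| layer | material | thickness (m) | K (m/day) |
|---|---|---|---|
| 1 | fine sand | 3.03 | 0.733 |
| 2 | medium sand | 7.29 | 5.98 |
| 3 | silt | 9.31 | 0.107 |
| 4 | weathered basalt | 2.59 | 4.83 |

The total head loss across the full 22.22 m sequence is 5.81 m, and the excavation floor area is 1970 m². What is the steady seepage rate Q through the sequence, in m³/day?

123

Flow is perpendicular to layering, so the layers act in series and the equivalent K is the thickness-weighted harmonic mean.
Total thickness L = 3.03 + 7.29 + 9.31 + 2.59 = 22.22 m.
Σ(b_i/K_i) = 3.03/0.733 + 7.29/5.98 + 9.31/0.107 + 2.59/4.83 = 92.90 d.
K_eq = L / Σ(b_i/K_i) = 22.22 / 92.90 = 0.2392 m/day.
Q = K_eq · A · (Δh/L) = 0.2392 × 1970 × (5.81/22.22) = 123.2 m³/day.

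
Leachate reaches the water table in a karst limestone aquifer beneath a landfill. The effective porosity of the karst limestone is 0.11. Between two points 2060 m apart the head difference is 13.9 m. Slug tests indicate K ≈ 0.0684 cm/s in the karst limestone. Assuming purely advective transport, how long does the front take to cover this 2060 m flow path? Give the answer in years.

1.56

Convert K: 0.0684 cm/s × 864 = 59.10 m/day.
Hydraulic gradient i = Δh / L = 13.9 / 2060 = 0.006748.
Darcy flux q = K · i = 59.10 × 0.006748 = 0.3988 m/day.
Seepage velocity v = q / n_e = 0.3988 / 0.11 = 3.625 m/day.
Travel time t = L / v = 2060 / 3.625 = 568.3 days = 1.556 years.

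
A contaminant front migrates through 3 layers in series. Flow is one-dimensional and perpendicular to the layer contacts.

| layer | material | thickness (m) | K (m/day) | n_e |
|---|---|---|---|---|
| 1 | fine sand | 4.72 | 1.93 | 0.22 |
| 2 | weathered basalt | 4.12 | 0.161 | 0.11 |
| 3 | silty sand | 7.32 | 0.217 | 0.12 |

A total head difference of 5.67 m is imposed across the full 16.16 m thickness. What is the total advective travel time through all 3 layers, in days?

With flow normal to the layers, continuity requires the same specific discharge q through every layer.
Σ(b_i/K_i) = 4.72/1.93 + 4.12/0.161 + 7.32/0.217 = 61.77 d.
q = Δh / Σ(b_i/K_i) = 5.67 / 61.77 = 0.09179 m/day.
In each layer the seepage velocity is v_i = q/n_i, so the layer transit time is t_i = b_i·n_i / q:
  layer 1 (fine sand): t_1 = 4.72 × 0.22 / 0.09179 = 11.31 d
  layer 2 (weathered basalt): t_2 = 4.12 × 0.11 / 0.09179 = 4.937 d
  layer 3 (silty sand): t_3 = 7.32 × 0.12 / 0.09179 = 9.569 d
Total t = Σ t_i = 25.82 days.

25.8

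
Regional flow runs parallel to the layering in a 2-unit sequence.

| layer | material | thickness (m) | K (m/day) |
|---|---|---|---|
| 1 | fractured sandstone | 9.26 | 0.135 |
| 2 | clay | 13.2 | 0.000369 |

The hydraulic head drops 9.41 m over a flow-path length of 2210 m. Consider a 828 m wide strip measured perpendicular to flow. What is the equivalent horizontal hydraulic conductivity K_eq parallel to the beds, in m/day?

0.0559

Flow is parallel to layering, so each bed carries its own Darcy discharge and the transmissivities add.
Σ(K_i·b_i) = 0.135×9.26 + 0.000369×13.2 = 1.255 m²/day.
Total thickness b = 22.46 m, so K_eq = Σ(K_i·b_i)/b = 0.05588 m/day.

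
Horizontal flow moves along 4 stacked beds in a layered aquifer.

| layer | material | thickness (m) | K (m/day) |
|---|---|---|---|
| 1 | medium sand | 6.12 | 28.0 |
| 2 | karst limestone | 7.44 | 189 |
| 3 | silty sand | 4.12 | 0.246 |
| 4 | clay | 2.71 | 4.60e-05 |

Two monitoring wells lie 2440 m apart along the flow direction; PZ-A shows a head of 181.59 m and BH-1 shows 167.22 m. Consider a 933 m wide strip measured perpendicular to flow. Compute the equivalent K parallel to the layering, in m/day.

Flow is parallel to layering, so each bed carries its own Darcy discharge and the transmissivities add.
Σ(K_i·b_i) = 28.0×6.12 + 189×7.44 + 0.246×4.12 + 4.60e-05×2.71 = 1579 m²/day.
Total thickness b = 20.39 m, so K_eq = Σ(K_i·b_i)/b = 77.42 m/day.

77.4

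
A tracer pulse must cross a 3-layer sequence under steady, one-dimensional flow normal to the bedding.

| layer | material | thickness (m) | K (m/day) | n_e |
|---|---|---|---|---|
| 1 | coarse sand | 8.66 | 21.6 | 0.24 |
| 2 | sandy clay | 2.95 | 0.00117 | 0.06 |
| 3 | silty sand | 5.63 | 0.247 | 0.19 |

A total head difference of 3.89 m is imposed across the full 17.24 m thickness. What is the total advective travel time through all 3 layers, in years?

With flow normal to the layers, continuity requires the same specific discharge q through every layer.
Σ(b_i/K_i) = 8.66/21.6 + 2.95/0.00117 + 5.63/0.247 = 2545 d.
q = Δh / Σ(b_i/K_i) = 3.89 / 2545 = 0.001529 m/day.
In each layer the seepage velocity is v_i = q/n_i, so the layer transit time is t_i = b_i·n_i / q:
  layer 1 (coarse sand): t_1 = 8.66 × 0.24 / 0.001529 = 1360 d
  layer 2 (sandy clay): t_2 = 2.95 × 0.06 / 0.001529 = 115.8 d
  layer 3 (silty sand): t_3 = 5.63 × 0.19 / 0.001529 = 699.7 d
Total t = Σ t_i = 2175 days = 5.955 years.

5.95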